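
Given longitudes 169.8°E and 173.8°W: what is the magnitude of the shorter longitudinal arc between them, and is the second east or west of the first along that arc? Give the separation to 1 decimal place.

16.4° east

Raw difference: -173.8 − 169.8 = -343.6°.
Normalise into (−180°, 180°]: -343.6° + 360° = 16.4°.
Positive ⇒ the second point lies to the east; separation 16.4°.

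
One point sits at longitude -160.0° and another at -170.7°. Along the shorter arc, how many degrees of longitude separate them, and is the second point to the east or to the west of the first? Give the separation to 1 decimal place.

10.7° west

Raw difference: -170.7 − -160.0 = -10.7°.
Normalise into (−180°, 180°]: -10.7° stays -10.7°.
Negative ⇒ the second point lies to the west; separation 10.7°.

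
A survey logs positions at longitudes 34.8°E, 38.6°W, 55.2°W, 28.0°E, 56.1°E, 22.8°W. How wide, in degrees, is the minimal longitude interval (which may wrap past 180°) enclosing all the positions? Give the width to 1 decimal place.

Sort the longitudes: -55.2°, -38.6°, -22.8°, +28.0°, +34.8°, +56.1°.
Eastward gaps between consecutive values (wrapping around): 16.6°, 15.8°, 50.8°, 6.8°, 21.3°, 248.7°.
Largest gap = 248.7° ⇒ minimal covering band is its complement: 360° − 248.7° = 111.3°.
Band runs from -55.2° eastward to +56.1°.

111.3°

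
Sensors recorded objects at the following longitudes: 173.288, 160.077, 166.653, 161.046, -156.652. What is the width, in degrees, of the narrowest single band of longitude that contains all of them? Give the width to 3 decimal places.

43.271°

Sort the longitudes: -156.652°, +160.077°, +161.046°, +166.653°, +173.288°.
Eastward gaps between consecutive values (wrapping around): 316.729°, 0.969°, 5.607°, 6.635°, 30.060°.
Largest gap = 316.729° ⇒ minimal covering band is its complement: 360° − 316.729° = 43.271°.
Band runs from +160.077° eastward to -156.652°, crossing the antimeridian.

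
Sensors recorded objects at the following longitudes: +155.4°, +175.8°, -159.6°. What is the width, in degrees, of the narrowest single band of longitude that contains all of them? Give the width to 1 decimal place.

Sort the longitudes: -159.6°, +155.4°, +175.8°.
Eastward gaps between consecutive values (wrapping around): 315.0°, 20.4°, 24.6°.
Largest gap = 315.0° ⇒ minimal covering band is its complement: 360° − 315.0° = 45.0°.
Band runs from +155.4° eastward to -159.6°, crossing the antimeridian.

45.0°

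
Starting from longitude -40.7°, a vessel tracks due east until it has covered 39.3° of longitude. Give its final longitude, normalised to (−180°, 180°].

Start at -40.7°; shift +39.3° → -1.4°.
-1.4° already lies in (−180°, 180°].

-1.4°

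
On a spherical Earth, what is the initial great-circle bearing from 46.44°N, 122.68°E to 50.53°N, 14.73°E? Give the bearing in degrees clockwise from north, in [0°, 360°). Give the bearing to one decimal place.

318.1°

Δλ = 14.73 − 122.68 = -107.95°.
θ = atan2( sin Δλ · cos φ₂ , cos φ₁ · sin φ₂ − sin φ₁ · cos φ₂ · cos Δλ )
  = atan2(-0.60473, 0.67393) = -41.902° → normalised to [0°, 360°): 318.098°.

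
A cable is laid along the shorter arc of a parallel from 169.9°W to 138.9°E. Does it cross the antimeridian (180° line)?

Yes

Naïve |138.9 − -169.9| = 308.8° > 180°, so the shorter arc goes the other way round — across 180°.
Signed shortest Δλ = ((138.9 − -169.9 + 180) mod 360) − 180 = -51.2°.
Going west by 51.2° from -169.9° passes through 180° before reaching +138.9°.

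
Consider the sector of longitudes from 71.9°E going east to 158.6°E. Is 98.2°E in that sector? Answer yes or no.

Band width going east from +71.9° to +158.6°: ((158.6 − 71.9) mod 360) = 86.7°.
Offset of +98.2° east of the west edge: ((98.2 − 71.9) mod 360) = 26.3°.
26.3° ≤ 86.7° ⇒ inside.

Yes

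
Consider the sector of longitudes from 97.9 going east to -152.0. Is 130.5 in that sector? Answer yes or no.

Band width going east from +97.9° to -152.0°: ((-152.0 − 97.9) mod 360) = 110.1°.
Offset of +130.5° east of the west edge: ((130.5 − 97.9) mod 360) = 32.6°.
32.6° ≤ 110.1° ⇒ inside.

Yes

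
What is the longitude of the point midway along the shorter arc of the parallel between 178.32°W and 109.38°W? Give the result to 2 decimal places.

Signed shortest Δλ from -178.32° to -109.38° is +68.94°.
Midpoint longitude = -178.32° + (+68.94°)/2 = -178.32° + 34.47° = -143.85°.

143.85°W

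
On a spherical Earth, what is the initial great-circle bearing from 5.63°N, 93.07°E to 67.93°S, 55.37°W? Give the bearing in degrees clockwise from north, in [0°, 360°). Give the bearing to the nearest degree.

Δλ = -55.37 − 93.07 = -148.44°.
θ = atan2( sin Δλ · cos φ₂ , cos φ₁ · sin φ₂ − sin φ₁ · cos φ₂ · cos Δλ )
  = atan2(-0.19666, -0.89085) = -167.551° → normalised to [0°, 360°): 192.449°.

192°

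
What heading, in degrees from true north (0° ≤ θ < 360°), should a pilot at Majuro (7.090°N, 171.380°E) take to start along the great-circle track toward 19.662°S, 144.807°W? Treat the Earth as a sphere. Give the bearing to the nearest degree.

Δλ = -144.807 − 171.380 = -316.187°; wrapped into (−180°, 180°]: 43.813°.
θ = atan2( sin Δλ · cos φ₂ , cos φ₁ · sin φ₂ − sin φ₁ · cos φ₂ · cos Δλ )
  = atan2(0.65194, -0.41777) = 122.652° → normalised to [0°, 360°): 122.652°.

123°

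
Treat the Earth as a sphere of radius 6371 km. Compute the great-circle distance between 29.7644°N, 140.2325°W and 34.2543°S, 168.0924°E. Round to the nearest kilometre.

8948 km

Δλ = 168.0924 − -140.2325 = 308.3249°; wrapped into (−180°, 180°]: -51.6751°.
Δφ = -34.2543 − 29.7644 = -64.0187°.
a = sin²(Δφ/2) + cos φ₁ · cos φ₂ · sin²(Δλ/2) = 0.417244.
c = 2·atan2(√a, √(1−a)) = 1.40452 rad → d = 6371·c ≈ 8948.19 km.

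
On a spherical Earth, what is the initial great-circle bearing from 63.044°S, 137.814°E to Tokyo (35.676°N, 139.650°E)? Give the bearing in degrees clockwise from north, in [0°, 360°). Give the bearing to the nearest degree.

Δλ = 139.650 − 137.814 = 1.836°.
θ = atan2( sin Δλ · cos φ₂ , cos φ₁ · sin φ₂ − sin φ₁ · cos φ₂ · cos Δλ )
  = atan2(0.02603, 0.98807) = 1.509° → normalised to [0°, 360°): 1.509°.

2°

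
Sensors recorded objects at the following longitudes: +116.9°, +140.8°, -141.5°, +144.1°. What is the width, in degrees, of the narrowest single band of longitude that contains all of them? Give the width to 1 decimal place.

101.6°

Sort the longitudes: -141.5°, +116.9°, +140.8°, +144.1°.
Eastward gaps between consecutive values (wrapping around): 258.4°, 23.9°, 3.3°, 74.4°.
Largest gap = 258.4° ⇒ minimal covering band is its complement: 360° − 258.4° = 101.6°.
Band runs from +116.9° eastward to -141.5°, crossing the antimeridian.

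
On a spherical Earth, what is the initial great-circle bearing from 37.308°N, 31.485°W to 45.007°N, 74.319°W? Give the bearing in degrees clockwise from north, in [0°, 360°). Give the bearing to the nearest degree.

Δλ = -74.319 − -31.485 = -42.834°.
θ = atan2( sin Δλ · cos φ₂ , cos φ₁ · sin φ₂ − sin φ₁ · cos φ₂ · cos Δλ )
  = atan2(-0.48069, 0.24825) = -62.686° → normalised to [0°, 360°): 297.314°.

297°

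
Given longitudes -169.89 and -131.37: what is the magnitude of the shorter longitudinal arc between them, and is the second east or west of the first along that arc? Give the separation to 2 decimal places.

38.52° east

Raw difference: -131.37 − -169.89 = 38.52°.
Normalise into (−180°, 180°]: 38.52° stays 38.52°.
Positive ⇒ the second point lies to the east; separation 38.52°.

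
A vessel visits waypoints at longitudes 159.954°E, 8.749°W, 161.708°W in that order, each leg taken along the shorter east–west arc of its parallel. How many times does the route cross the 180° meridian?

Leg 1: +159.954° → -8.749°, shortest Δλ = -168.703° (west) — does not cross 180°.
Leg 2: -8.749° → -161.708°, shortest Δλ = -152.959° (west) — does not cross 180°.
Total crossings: 0.

0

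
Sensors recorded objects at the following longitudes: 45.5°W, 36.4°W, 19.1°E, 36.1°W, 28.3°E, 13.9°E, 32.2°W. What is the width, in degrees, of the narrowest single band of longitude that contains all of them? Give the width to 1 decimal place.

Sort the longitudes: -45.5°, -36.4°, -36.1°, -32.2°, +13.9°, +19.1°, +28.3°.
Eastward gaps between consecutive values (wrapping around): 9.1°, 0.3°, 3.9°, 46.1°, 5.2°, 9.2°, 286.2°.
Largest gap = 286.2° ⇒ minimal covering band is its complement: 360° − 286.2° = 73.8°.
Band runs from -45.5° eastward to +28.3°.

73.8°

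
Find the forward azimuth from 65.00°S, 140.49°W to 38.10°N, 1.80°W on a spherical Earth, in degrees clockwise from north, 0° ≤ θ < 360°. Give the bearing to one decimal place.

Δλ = -1.80 − -140.49 = 138.69°.
θ = atan2( sin Δλ · cos φ₂ , cos φ₁ · sin φ₂ − sin φ₁ · cos φ₂ · cos Δλ )
  = atan2(0.51948, -0.27495) = 117.892° → normalised to [0°, 360°): 117.892°.

117.9°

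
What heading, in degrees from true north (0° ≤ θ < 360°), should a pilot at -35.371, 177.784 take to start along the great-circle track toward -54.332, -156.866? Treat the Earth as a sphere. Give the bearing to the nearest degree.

145°

Δλ = -156.866 − 177.784 = -334.650°; wrapped into (−180°, 180°]: 25.350°.
θ = atan2( sin Δλ · cos φ₂ , cos φ₁ · sin φ₂ − sin φ₁ · cos φ₂ · cos Δλ )
  = atan2(0.24965, -0.35743) = 145.067° → normalised to [0°, 360°): 145.067°.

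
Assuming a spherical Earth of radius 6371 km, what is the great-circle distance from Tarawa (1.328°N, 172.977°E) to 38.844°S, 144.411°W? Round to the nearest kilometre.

6232 km

Δλ = -144.411 − 172.977 = -317.388°; wrapped into (−180°, 180°]: 42.612°.
Δφ = -38.844 − 1.328 = -40.172°.
a = sin²(Δφ/2) + cos φ₁ · cos φ₂ · sin²(Δλ/2) = 0.220743.
c = 2·atan2(√a, √(1−a)) = 0.97820 rad → d = 6371·c ≈ 6232.13 km.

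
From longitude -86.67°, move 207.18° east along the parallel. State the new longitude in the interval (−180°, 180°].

Start at -86.67°; shift +207.18° → +120.51°.
+120.51° already lies in (−180°, 180°].

+120.51°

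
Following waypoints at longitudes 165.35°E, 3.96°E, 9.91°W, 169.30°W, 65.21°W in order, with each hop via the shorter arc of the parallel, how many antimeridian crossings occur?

Leg 1: +165.35° → +3.96°, shortest Δλ = -161.39° (west) — does not cross 180°.
Leg 2: +3.96° → -9.91°, shortest Δλ = -13.87° (west) — does not cross 180°.
Leg 3: -9.91° → -169.30°, shortest Δλ = -159.39° (west) — does not cross 180°.
Leg 4: -169.30° → -65.21°, shortest Δλ = 104.09° (east) — does not cross 180°.
Total crossings: 0.

0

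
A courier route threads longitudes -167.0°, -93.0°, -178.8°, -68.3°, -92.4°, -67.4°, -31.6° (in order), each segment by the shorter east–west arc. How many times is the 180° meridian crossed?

Leg 1: -167.0° → -93.0°, shortest Δλ = 74.0° (east) — does not cross 180°.
Leg 2: -93.0° → -178.8°, shortest Δλ = -85.8° (west) — does not cross 180°.
Leg 3: -178.8° → -68.3°, shortest Δλ = 110.5° (east) — does not cross 180°.
Leg 4: -68.3° → -92.4°, shortest Δλ = -24.1° (west) — does not cross 180°.
Leg 5: -92.4° → -67.4°, shortest Δλ = 25.0° (east) — does not cross 180°.
Leg 6: -67.4° → -31.6°, shortest Δλ = 35.8° (east) — does not cross 180°.
Total crossings: 0.

0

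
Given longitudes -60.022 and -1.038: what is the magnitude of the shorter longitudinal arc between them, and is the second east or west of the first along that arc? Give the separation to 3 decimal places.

Raw difference: -1.038 − -60.022 = 58.984°.
Normalise into (−180°, 180°]: 58.984° stays 58.984°.
Positive ⇒ the second point lies to the east; separation 58.984°.

58.984° east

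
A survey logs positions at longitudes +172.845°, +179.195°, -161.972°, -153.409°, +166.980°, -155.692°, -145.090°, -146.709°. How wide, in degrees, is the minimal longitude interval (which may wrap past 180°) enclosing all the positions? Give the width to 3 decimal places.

47.930°

Sort the longitudes: -161.972°, -155.692°, -153.409°, -146.709°, -145.090°, +166.980°, +172.845°, +179.195°.
Eastward gaps between consecutive values (wrapping around): 6.280°, 2.283°, 6.700°, 1.619°, 312.070°, 5.865°, 6.350°, 18.833°.
Largest gap = 312.070° ⇒ minimal covering band is its complement: 360° − 312.070° = 47.930°.
Band runs from +166.980° eastward to -145.090°, crossing the antimeridian.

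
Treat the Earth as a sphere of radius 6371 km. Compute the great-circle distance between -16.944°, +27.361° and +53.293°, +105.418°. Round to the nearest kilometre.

Δλ = 105.418 − 27.361 = 78.057°.
Δφ = 53.293 − -16.944 = 70.237°.
a = sin²(Δφ/2) + cos φ₁ · cos φ₂ · sin²(Δλ/2) = 0.557662.
c = 2·atan2(√a, √(1−a)) = 1.68638 rad → d = 6371·c ≈ 10743.91 km.

10744 km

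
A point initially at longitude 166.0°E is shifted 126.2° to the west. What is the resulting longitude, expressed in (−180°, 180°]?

39.8°E

Start at +166.0°; shift −126.2° → +39.8°.
+39.8° already lies in (−180°, 180°].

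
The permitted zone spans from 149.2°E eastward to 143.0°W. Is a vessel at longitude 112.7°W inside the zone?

No

Band width going east from +149.2° to -143.0°: ((-143.0 − 149.2) mod 360) = 67.8°.
Offset of -112.7° east of the west edge: ((-112.7 − 149.2) mod 360) = 98.1°.
98.1° > 67.8° ⇒ outside.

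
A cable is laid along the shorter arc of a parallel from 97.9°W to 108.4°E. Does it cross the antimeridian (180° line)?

Naïve |108.4 − -97.9| = 206.3° > 180°, so the shorter arc goes the other way round — across 180°.
Signed shortest Δλ = ((108.4 − -97.9 + 180) mod 360) − 180 = -153.7°.
Going west by 153.7° from -97.9° passes through 180° before reaching +108.4°.

Yes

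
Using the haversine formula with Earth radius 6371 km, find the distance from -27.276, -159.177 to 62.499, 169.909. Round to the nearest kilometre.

10354 km

Δλ = 169.909 − -159.177 = 329.086°; wrapped into (−180°, 180°]: -30.914°.
Δφ = 62.499 − -27.276 = 89.775°.
a = sin²(Δφ/2) + cos φ₁ · cos φ₂ · sin²(Δλ/2) = 0.527189.
c = 2·atan2(√a, √(1−a)) = 1.62520 rad → d = 6371·c ≈ 10354.15 km.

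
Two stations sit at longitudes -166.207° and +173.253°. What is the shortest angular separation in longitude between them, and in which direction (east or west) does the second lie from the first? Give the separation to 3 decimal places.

20.540° west

Raw difference: 173.253 − -166.207 = 339.46°.
Normalise into (−180°, 180°]: 339.46° − 360° = -20.54°.
Negative ⇒ the second point lies to the west; separation 20.540°.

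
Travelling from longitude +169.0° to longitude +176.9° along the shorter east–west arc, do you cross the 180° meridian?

No

Signed shortest Δλ = ((176.9 − 169.0 + 180) mod 360) − 180 = 7.9°.
Going east by 7.9° from +169.0° reaches +176.9° without touching 180°.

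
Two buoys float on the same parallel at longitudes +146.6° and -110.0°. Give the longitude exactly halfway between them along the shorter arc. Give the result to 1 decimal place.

-161.7°

Signed shortest Δλ from +146.6° to -110.0° is +103.4°.
Midpoint longitude = +146.6° + (+103.4°)/2 = +146.6° + 51.7° = +198.3°.
Normalise into (−180°, 180°]: -161.7°.
(The naïve average (+146.6 + -110.0)/2 = 18.3° is on the wrong side of the globe.)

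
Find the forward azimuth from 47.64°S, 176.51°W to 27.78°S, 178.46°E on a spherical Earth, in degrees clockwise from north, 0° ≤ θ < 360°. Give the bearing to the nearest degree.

Δλ = 178.46 − -176.51 = 354.97°; wrapped into (−180°, 180°]: -5.03°.
θ = atan2( sin Δλ · cos φ₂ , cos φ₁ · sin φ₂ − sin φ₁ · cos φ₂ · cos Δλ )
  = atan2(-0.07757, 0.33721) = -12.955° → normalised to [0°, 360°): 347.045°.

347°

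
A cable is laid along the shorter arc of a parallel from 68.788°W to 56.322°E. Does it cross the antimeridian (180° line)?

No

Signed shortest Δλ = ((56.322 − -68.788 + 180) mod 360) − 180 = 125.11°.
Going east by 125.11° from -68.788° reaches +56.322° without touching 180°.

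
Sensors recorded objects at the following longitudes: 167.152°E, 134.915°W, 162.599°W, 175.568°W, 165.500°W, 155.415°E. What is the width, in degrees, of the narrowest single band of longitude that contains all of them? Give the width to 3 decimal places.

69.670°

Sort the longitudes: -175.568°, -165.500°, -162.599°, -134.915°, +155.415°, +167.152°.
Eastward gaps between consecutive values (wrapping around): 10.068°, 2.901°, 27.684°, 290.330°, 11.737°, 17.280°.
Largest gap = 290.330° ⇒ minimal covering band is its complement: 360° − 290.330° = 69.670°.
Band runs from +155.415° eastward to -134.915°, crossing the antimeridian.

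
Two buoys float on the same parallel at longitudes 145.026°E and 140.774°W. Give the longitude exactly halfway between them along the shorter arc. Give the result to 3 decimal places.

Signed shortest Δλ from +145.026° to -140.774° is +74.200°.
Midpoint longitude = +145.026° + (+74.200°)/2 = +145.026° + 37.100° = +182.126°.
Normalise into (−180°, 180°]: -177.874°.
(The naïve average (+145.026 + -140.774)/2 = 2.126° is on the wrong side of the globe.)

177.874°W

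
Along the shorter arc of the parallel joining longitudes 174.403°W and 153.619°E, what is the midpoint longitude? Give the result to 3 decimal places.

Signed shortest Δλ from -174.403° to +153.619° is -31.978°.
Midpoint longitude = -174.403° + (-31.978°)/2 = -174.403° − 15.989° = -190.392°.
Normalise into (−180°, 180°]: +169.608°.
(The naïve average (-174.403 + +153.619)/2 = -10.392° is on the wrong side of the globe.)

169.608°E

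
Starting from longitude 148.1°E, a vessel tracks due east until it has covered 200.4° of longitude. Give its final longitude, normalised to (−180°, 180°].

Start at +148.1°; shift +200.4° → +348.5°.
+348.5° lies outside (−180°, 180°]; subtract 360° → -11.5°.

11.5°W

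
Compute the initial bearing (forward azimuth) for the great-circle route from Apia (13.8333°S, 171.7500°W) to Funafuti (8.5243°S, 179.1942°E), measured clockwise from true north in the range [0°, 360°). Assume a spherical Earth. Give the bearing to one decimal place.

299.9°

Δλ = 179.1942 − -171.7500 = 350.9442°; wrapped into (−180°, 180°]: -9.0558°.
θ = atan2( sin Δλ · cos φ₂ , cos φ₁ · sin φ₂ − sin φ₁ · cos φ₂ · cos Δλ )
  = atan2(-0.15566, 0.08958) = -60.080° → normalised to [0°, 360°): 299.920°.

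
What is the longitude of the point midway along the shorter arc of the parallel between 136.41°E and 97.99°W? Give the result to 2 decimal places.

Signed shortest Δλ from +136.41° to -97.99° is +125.60°.
Midpoint longitude = +136.41° + (+125.60°)/2 = +136.41° + 62.80° = +199.21°.
Normalise into (−180°, 180°]: -160.79°.
(The naïve average (+136.41 + -97.99)/2 = 19.21° is on the wrong side of the globe.)

160.79°W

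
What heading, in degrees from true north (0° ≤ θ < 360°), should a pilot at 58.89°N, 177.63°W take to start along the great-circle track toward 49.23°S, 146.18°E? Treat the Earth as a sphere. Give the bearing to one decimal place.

Δλ = 146.18 − -177.63 = 323.81°; wrapped into (−180°, 180°]: -36.19°.
θ = atan2( sin Δλ · cos φ₂ , cos φ₁ · sin φ₂ − sin φ₁ · cos φ₂ · cos Δλ )
  = atan2(-0.38559, -0.84254) = -155.409° → normalised to [0°, 360°): 204.591°.

204.6°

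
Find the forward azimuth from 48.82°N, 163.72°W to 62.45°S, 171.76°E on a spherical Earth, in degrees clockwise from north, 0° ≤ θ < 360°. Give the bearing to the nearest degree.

192°

Δλ = 171.76 − -163.72 = 335.48°; wrapped into (−180°, 180°]: -24.52°.
θ = atan2( sin Δλ · cos φ₂ , cos φ₁ · sin φ₂ − sin φ₁ · cos φ₂ · cos Δλ )
  = atan2(-0.19195, -0.90049) = -167.967° → normalised to [0°, 360°): 192.033°.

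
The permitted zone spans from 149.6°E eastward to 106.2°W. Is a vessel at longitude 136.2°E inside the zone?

No

Band width going east from +149.6° to -106.2°: ((-106.2 − 149.6) mod 360) = 104.2°.
Offset of +136.2° east of the west edge: ((136.2 − 149.6) mod 360) = 346.6°.
346.6° > 104.2° ⇒ outside.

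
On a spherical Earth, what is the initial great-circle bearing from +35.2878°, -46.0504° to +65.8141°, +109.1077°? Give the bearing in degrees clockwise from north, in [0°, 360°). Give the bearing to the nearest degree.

Δλ = 109.1077 − -46.0504 = 155.1581°.
θ = atan2( sin Δλ · cos φ₂ , cos φ₁ · sin φ₂ − sin φ₁ · cos φ₂ · cos Δλ )
  = atan2(0.17212, 0.95939) = 10.171° → normalised to [0°, 360°): 10.171°.

10°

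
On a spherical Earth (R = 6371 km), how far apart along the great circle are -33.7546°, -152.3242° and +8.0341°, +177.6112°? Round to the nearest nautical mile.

3038 nmi

Δλ = 177.6112 − -152.3242 = 329.9354°; wrapped into (−180°, 180°]: -30.0646°.
Δφ = 8.0341 − -33.7546 = 41.7887°.
a = sin²(Δφ/2) + cos φ₁ · cos φ₂ · sin²(Δλ/2) = 0.182577.
c = 2·atan2(√a, √(1−a)) = 0.88299 rad → d = 6371·c ≈ 5625.51 km ≈ 3037.53 nmi.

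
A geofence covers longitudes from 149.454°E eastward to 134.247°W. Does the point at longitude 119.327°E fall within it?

Band width going east from +149.454° to -134.247°: ((-134.247 − 149.454) mod 360) = 76.299°.
Offset of +119.327° east of the west edge: ((119.327 − 149.454) mod 360) = 329.873°.
329.873° > 76.299° ⇒ outside.

No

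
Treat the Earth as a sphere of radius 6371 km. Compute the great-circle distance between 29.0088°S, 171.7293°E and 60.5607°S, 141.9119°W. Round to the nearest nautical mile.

2644 nmi

Δλ = -141.9119 − 171.7293 = -313.6412°; wrapped into (−180°, 180°]: 46.3588°.
Δφ = -60.5607 − -29.0088 = -31.5519°.
a = sin²(Δφ/2) + cos φ₁ · cos φ₂ · sin²(Δλ/2) = 0.140512.
c = 2·atan2(√a, √(1−a)) = 0.76847 rad → d = 6371·c ≈ 4895.91 km ≈ 2643.58 nmi.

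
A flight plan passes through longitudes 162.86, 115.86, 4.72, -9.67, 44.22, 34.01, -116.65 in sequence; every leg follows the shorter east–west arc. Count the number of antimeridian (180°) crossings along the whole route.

Leg 1: +162.86° → +115.86°, shortest Δλ = -47.0° (west) — does not cross 180°.
Leg 2: +115.86° → +4.72°, shortest Δλ = -111.14° (west) — does not cross 180°.
Leg 3: +4.72° → -9.67°, shortest Δλ = -14.39° (west) — does not cross 180°.
Leg 4: -9.67° → +44.22°, shortest Δλ = 53.89° (east) — does not cross 180°.
Leg 5: +44.22° → +34.01°, shortest Δλ = -10.21° (west) — does not cross 180°.
Leg 6: +34.01° → -116.65°, shortest Δλ = -150.66° (west) — does not cross 180°.
Total crossings: 0.

0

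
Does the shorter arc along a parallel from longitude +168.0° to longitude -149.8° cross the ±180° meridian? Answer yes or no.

Yes

Naïve |-149.8 − 168.0| = 317.8° > 180°, so the shorter arc goes the other way round — across 180°.
Signed shortest Δλ = ((-149.8 − 168.0 + 180) mod 360) − 180 = 42.2°.
Going east by 42.2° from +168.0° passes through 180° before reaching -149.8°.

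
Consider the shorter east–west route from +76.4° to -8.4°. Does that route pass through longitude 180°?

No

Signed shortest Δλ = ((-8.4 − 76.4 + 180) mod 360) − 180 = -84.8°.
Going west by 84.8° from +76.4° reaches -8.4° without touching 180°.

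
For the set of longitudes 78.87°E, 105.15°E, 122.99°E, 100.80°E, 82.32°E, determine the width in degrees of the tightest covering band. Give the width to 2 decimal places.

44.12°

Sort the longitudes: +78.87°, +82.32°, +100.80°, +105.15°, +122.99°.
Eastward gaps between consecutive values (wrapping around): 3.45°, 18.48°, 4.35°, 17.84°, 315.88°.
Largest gap = 315.88° ⇒ minimal covering band is its complement: 360° − 315.88° = 44.12°.
Band runs from +78.87° eastward to +122.99°.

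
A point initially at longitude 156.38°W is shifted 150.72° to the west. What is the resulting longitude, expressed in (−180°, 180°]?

Start at -156.38°; shift −150.72° → -307.10°.
-307.10° lies outside (−180°, 180°]; add 360° → +52.90°.

52.90°E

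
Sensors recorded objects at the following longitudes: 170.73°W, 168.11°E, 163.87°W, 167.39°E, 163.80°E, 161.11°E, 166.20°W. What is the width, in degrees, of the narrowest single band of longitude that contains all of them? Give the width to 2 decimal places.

Sort the longitudes: -170.73°, -166.20°, -163.87°, +161.11°, +163.80°, +167.39°, +168.11°.
Eastward gaps between consecutive values (wrapping around): 4.53°, 2.33°, 324.98°, 2.69°, 3.59°, 0.72°, 21.16°.
Largest gap = 324.98° ⇒ minimal covering band is its complement: 360° − 324.98° = 35.02°.
Band runs from +161.11° eastward to -163.87°, crossing the antimeridian.

35.02°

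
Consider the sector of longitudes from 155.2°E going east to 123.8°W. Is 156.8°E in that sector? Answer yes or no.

Band width going east from +155.2° to -123.8°: ((-123.8 − 155.2) mod 360) = 81.0°.
Offset of +156.8° east of the west edge: ((156.8 − 155.2) mod 360) = 1.6°.
1.6° ≤ 81.0° ⇒ inside.

Yes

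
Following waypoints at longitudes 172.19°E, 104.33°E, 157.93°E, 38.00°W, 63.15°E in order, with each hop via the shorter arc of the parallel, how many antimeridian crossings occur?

1

Leg 1: +172.19° → +104.33°, shortest Δλ = -67.86° (west) — does not cross 180°.
Leg 2: +104.33° → +157.93°, shortest Δλ = 53.6° (east) — does not cross 180°.
Leg 3: +157.93° → -38.00°, shortest Δλ = 164.07° (east) — crosses 180°.
Leg 4: -38.00° → +63.15°, shortest Δλ = 101.15° (east) — does not cross 180°.
Total crossings: 1.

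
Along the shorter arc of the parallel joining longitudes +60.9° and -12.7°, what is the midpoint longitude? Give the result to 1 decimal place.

+24.1°

Signed shortest Δλ from +60.9° to -12.7° is -73.6°.
Midpoint longitude = +60.9° + (-73.6°)/2 = +60.9° − 36.8° = +24.1°.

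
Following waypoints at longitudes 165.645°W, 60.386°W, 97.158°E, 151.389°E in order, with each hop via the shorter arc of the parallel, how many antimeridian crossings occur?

0

Leg 1: -165.645° → -60.386°, shortest Δλ = 105.259° (east) — does not cross 180°.
Leg 2: -60.386° → +97.158°, shortest Δλ = 157.544° (east) — does not cross 180°.
Leg 3: +97.158° → +151.389°, shortest Δλ = 54.231° (east) — does not cross 180°.
Total crossings: 0.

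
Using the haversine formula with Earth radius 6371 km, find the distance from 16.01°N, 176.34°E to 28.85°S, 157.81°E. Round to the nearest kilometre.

Δλ = 157.81 − 176.34 = -18.53°.
Δφ = -28.85 − 16.01 = -44.86°.
a = sin²(Δφ/2) + cos φ₁ · cos φ₂ · sin²(Δλ/2) = 0.167407.
c = 2·atan2(√a, √(1−a)) = 0.84305 rad → d = 6371·c ≈ 5371.10 km.

5371 km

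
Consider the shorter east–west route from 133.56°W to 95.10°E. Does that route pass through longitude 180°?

Naïve |95.10 − -133.56| = 228.66° > 180°, so the shorter arc goes the other way round — across 180°.
Signed shortest Δλ = ((95.10 − -133.56 + 180) mod 360) − 180 = -131.34°.
Going west by 131.34° from -133.56° passes through 180° before reaching +95.10°.

Yes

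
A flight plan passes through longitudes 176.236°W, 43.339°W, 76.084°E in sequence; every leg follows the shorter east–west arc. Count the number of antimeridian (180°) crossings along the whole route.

0

Leg 1: -176.236° → -43.339°, shortest Δλ = 132.897° (east) — does not cross 180°.
Leg 2: -43.339° → +76.084°, shortest Δλ = 119.423° (east) — does not cross 180°.
Total crossings: 0.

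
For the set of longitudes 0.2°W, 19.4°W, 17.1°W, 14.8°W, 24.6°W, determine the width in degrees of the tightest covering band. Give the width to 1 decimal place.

Sort the longitudes: -24.6°, -19.4°, -17.1°, -14.8°, -0.2°.
Eastward gaps between consecutive values (wrapping around): 5.2°, 2.3°, 2.3°, 14.6°, 335.6°.
Largest gap = 335.6° ⇒ minimal covering band is its complement: 360° − 335.6° = 24.4°.
Band runs from -24.6° eastward to -0.2°.

24.4°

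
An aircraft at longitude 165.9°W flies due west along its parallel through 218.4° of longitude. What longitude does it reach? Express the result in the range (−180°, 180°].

Start at -165.9°; shift −218.4° → -384.3°.
-384.3° lies outside (−180°, 180°]; add 360° → -24.3°.

24.3°W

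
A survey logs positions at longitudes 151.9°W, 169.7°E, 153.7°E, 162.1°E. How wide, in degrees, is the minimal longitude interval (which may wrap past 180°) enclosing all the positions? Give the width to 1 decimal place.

Sort the longitudes: -151.9°, +153.7°, +162.1°, +169.7°.
Eastward gaps between consecutive values (wrapping around): 305.6°, 8.4°, 7.6°, 38.4°.
Largest gap = 305.6° ⇒ minimal covering band is its complement: 360° − 305.6° = 54.4°.
Band runs from +153.7° eastward to -151.9°, crossing the antimeridian.

54.4°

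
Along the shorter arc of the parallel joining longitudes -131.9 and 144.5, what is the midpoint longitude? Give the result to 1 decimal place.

Signed shortest Δλ from -131.9° to +144.5° is -83.6°.
Midpoint longitude = -131.9° + (-83.6°)/2 = -131.9° − 41.8° = -173.7°.
(The naïve average (-131.9 + +144.5)/2 = 6.3° is on the wrong side of the globe.)

-173.7°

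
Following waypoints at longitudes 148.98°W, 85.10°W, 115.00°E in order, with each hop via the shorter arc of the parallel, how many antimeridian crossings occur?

1

Leg 1: -148.98° → -85.10°, shortest Δλ = 63.88° (east) — does not cross 180°.
Leg 2: -85.10° → +115.00°, shortest Δλ = -159.9° (west) — crosses 180°.
Total crossings: 1.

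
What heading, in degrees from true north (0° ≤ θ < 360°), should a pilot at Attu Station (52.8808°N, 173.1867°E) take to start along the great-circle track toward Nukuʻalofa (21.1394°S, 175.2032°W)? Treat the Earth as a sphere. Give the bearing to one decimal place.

Δλ = -175.2032 − 173.1867 = -348.3899°; wrapped into (−180°, 180°]: 11.6101°.
θ = atan2( sin Δλ · cos φ₂ , cos φ₁ · sin φ₂ − sin φ₁ · cos φ₂ · cos Δλ )
  = atan2(0.18771, -0.94614) = 168.779° → normalised to [0°, 360°): 168.779°.

168.8°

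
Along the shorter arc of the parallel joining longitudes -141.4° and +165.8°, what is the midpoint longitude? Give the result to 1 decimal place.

-167.8°

Signed shortest Δλ from -141.4° to +165.8° is -52.8°.
Midpoint longitude = -141.4° + (-52.8°)/2 = -141.4° − 26.4° = -167.8°.
(The naïve average (-141.4 + +165.8)/2 = 12.2° is on the wrong side of the globe.)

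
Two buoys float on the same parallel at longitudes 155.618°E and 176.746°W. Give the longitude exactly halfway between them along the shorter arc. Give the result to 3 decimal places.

169.436°E

Signed shortest Δλ from +155.618° to -176.746° is +27.636°.
Midpoint longitude = +155.618° + (+27.636°)/2 = +155.618° + 13.818° = +169.436°.
(The naïve average (+155.618 + -176.746)/2 = -10.564° is on the wrong side of the globe.)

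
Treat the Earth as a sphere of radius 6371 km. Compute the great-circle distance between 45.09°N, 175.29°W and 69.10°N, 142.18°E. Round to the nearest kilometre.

Δλ = 142.18 − -175.29 = 317.47°; wrapped into (−180°, 180°]: -42.53°.
Δφ = 69.10 − 45.09 = 24.01°.
a = sin²(Δφ/2) + cos φ₁ · cos φ₂ · sin²(Δλ/2) = 0.076391.
c = 2·atan2(√a, √(1−a)) = 0.56007 rad → d = 6371·c ≈ 3568.21 km.

3568 km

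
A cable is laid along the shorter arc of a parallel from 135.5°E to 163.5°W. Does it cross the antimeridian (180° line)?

Naïve |-163.5 − 135.5| = 299.0° > 180°, so the shorter arc goes the other way round — across 180°.
Signed shortest Δλ = ((-163.5 − 135.5 + 180) mod 360) − 180 = 61.0°.
Going east by 61.0° from +135.5° passes through 180° before reaching -163.5°.

Yes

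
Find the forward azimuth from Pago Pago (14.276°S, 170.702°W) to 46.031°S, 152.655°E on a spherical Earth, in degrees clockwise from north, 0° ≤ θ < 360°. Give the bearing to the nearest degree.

216°

Δλ = 152.655 − -170.702 = 323.357°; wrapped into (−180°, 180°]: -36.643°.
θ = atan2( sin Δλ · cos φ₂ , cos φ₁ · sin φ₂ − sin φ₁ · cos φ₂ · cos Δλ )
  = atan2(-0.41436, -0.56012) = -143.507° → normalised to [0°, 360°): 216.493°.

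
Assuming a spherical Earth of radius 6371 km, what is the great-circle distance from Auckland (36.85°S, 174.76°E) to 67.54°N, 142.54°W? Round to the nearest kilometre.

12147 km

Δλ = -142.54 − 174.76 = -317.30°; wrapped into (−180°, 180°]: 42.70°.
Δφ = 67.54 − -36.85 = 104.39°.
a = sin²(Δφ/2) + cos φ₁ · cos φ₂ · sin²(Δλ/2) = 0.664780.
c = 2·atan2(√a, √(1−a)) = 1.90663 rad → d = 6371·c ≈ 12147.17 km.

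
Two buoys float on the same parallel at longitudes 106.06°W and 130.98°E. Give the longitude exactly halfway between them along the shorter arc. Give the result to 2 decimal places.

Signed shortest Δλ from -106.06° to +130.98° is -122.96°.
Midpoint longitude = -106.06° + (-122.96°)/2 = -106.06° − 61.48° = -167.54°.
(The naïve average (-106.06 + +130.98)/2 = 12.46° is on the wrong side of the globe.)

167.54°W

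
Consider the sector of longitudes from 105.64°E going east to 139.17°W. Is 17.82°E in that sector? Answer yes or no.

No

Band width going east from +105.64° to -139.17°: ((-139.17 − 105.64) mod 360) = 115.19°.
Offset of +17.82° east of the west edge: ((17.82 − 105.64) mod 360) = 272.18°.
272.18° > 115.19° ⇒ outside.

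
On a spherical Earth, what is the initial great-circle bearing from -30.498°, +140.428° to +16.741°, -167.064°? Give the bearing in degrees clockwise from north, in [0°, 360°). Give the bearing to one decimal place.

54.4°

Δλ = -167.064 − 140.428 = -307.492°; wrapped into (−180°, 180°]: 52.508°.
θ = atan2( sin Δλ · cos φ₂ , cos φ₁ · sin φ₂ − sin φ₁ · cos φ₂ · cos Δλ )
  = atan2(0.75981, 0.54400) = 54.399° → normalised to [0°, 360°): 54.399°.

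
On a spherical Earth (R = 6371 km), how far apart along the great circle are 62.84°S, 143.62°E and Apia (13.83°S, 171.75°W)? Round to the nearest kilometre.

Δλ = -171.75 − 143.62 = -315.37°; wrapped into (−180°, 180°]: 44.63°.
Δφ = -13.83 − -62.84 = 49.01°.
a = sin²(Δφ/2) + cos φ₁ · cos φ₂ · sin²(Δλ/2) = 0.235939.
c = 2·atan2(√a, √(1−a)) = 1.01441 rad → d = 6371·c ≈ 6462.80 km.

6463 km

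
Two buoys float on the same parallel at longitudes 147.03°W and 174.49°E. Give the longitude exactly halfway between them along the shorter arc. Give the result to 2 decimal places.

166.27°W

Signed shortest Δλ from -147.03° to +174.49° is -38.48°.
Midpoint longitude = -147.03° + (-38.48°)/2 = -147.03° − 19.24° = -166.27°.
(The naïve average (-147.03 + +174.49)/2 = 13.73° is on the wrong side of the globe.)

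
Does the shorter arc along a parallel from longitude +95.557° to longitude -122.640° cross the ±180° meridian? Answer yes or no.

Naïve |-122.640 − 95.557| = 218.197° > 180°, so the shorter arc goes the other way round — across 180°.
Signed shortest Δλ = ((-122.640 − 95.557 + 180) mod 360) − 180 = 141.803°.
Going east by 141.803° from +95.557° passes through 180° before reaching -122.640°.

Yes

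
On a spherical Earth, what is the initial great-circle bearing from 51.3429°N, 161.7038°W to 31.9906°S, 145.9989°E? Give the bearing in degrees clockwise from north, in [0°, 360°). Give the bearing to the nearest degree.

Δλ = 145.9989 − -161.7038 = 307.7027°; wrapped into (−180°, 180°]: -52.2973°.
θ = atan2( sin Δλ · cos φ₂ , cos φ₁ · sin φ₂ − sin φ₁ · cos φ₂ · cos Δλ )
  = atan2(-0.67104, -0.73597) = -137.642° → normalised to [0°, 360°): 222.358°.

222°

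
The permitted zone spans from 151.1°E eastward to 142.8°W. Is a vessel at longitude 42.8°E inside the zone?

Band width going east from +151.1° to -142.8°: ((-142.8 − 151.1) mod 360) = 66.1°.
Offset of +42.8° east of the west edge: ((42.8 − 151.1) mod 360) = 251.7°.
251.7° > 66.1° ⇒ outside.

No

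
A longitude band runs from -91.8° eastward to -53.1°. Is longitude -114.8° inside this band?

Band width going east from -91.8° to -53.1°: ((-53.1 − -91.8) mod 360) = 38.7°.
Offset of -114.8° east of the west edge: ((-114.8 − -91.8) mod 360) = 337.0°.
337.0° > 38.7° ⇒ outside.

No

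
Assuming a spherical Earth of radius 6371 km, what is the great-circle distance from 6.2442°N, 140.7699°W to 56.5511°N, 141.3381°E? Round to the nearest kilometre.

Δλ = 141.3381 − -140.7699 = 282.1080°; wrapped into (−180°, 180°]: -77.8920°.
Δφ = 56.5511 − 6.2442 = 50.3069°.
a = sin²(Δφ/2) + cos φ₁ · cos φ₂ · sin²(Δλ/2) = 0.397159.
c = 2·atan2(√a, √(1−a)) = 1.36364 rad → d = 6371·c ≈ 8687.72 km.

8688 km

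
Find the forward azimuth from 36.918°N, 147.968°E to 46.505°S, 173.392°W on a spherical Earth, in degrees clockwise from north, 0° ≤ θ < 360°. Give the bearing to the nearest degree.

Δλ = -173.392 − 147.968 = -321.360°; wrapped into (−180°, 180°]: 38.640°.
θ = atan2( sin Δλ · cos φ₂ , cos φ₁ · sin φ₂ − sin φ₁ · cos φ₂ · cos Δλ )
  = atan2(0.42979, -0.90291) = 154.546° → normalised to [0°, 360°): 154.546°.

155°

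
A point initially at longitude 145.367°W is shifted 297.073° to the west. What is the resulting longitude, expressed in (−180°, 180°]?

Start at -145.367°; shift −297.073° → -442.440°.
-442.440° lies outside (−180°, 180°]; add 360° → -82.440°.

82.440°W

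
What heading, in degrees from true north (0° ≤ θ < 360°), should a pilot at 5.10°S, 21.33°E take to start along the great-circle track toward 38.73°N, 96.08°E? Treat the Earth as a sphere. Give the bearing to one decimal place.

49.6°

Δλ = 96.08 − 21.33 = 74.75°.
θ = atan2( sin Δλ · cos φ₂ , cos φ₁ · sin φ₂ − sin φ₁ · cos φ₂ · cos Δλ )
  = atan2(0.75263, 0.64141) = 49.561° → normalised to [0°, 360°): 49.561°.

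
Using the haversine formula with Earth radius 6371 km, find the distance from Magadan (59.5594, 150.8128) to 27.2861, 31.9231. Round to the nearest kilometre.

8869 km

Δλ = 31.9231 − 150.8128 = -118.8897°.
Δφ = 27.2861 − 59.5594 = -32.2733°.
a = sin²(Δφ/2) + cos φ₁ · cos φ₂ · sin²(Δλ/2) = 0.411148.
c = 2·atan2(√a, √(1−a)) = 1.39214 rad → d = 6371·c ≈ 8869.34 km.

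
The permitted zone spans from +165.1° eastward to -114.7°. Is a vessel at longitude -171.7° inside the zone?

Band width going east from +165.1° to -114.7°: ((-114.7 − 165.1) mod 360) = 80.2°.
Offset of -171.7° east of the west edge: ((-171.7 − 165.1) mod 360) = 23.2°.
23.2° ≤ 80.2° ⇒ inside.

Yes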